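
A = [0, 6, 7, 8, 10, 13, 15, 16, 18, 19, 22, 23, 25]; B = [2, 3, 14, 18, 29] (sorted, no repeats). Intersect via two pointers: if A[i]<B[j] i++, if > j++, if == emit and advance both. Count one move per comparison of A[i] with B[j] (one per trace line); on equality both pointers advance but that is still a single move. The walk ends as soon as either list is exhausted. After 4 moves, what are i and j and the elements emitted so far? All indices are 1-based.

[i=1,j=1] 0<2 → i++
[i=2,j=1] 6>2 → j++
[i=2,j=2] 6>3 → j++
[i=2,j=3] 6<14 → i++

i=3, j=3, emitted=[]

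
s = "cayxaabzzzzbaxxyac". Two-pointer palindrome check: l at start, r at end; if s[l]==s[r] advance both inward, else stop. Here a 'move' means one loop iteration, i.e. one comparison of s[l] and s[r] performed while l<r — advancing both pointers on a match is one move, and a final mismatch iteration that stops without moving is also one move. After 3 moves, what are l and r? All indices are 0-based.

l=3, r=14

l=0 r=17: 'c'=='c', l++,r--
l=1 r=16: 'a'=='a', l++,r--
l=2 r=15: 'y'=='y', l++,r--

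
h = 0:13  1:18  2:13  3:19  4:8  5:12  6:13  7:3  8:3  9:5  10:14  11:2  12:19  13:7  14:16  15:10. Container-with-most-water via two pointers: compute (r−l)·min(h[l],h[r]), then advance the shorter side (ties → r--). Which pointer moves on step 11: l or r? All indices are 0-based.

[0,15] min(13,10)*15=150 best=150 * → r--
[0,14] min(13,16)*14=182 best=182 * → l++
[1,14] min(18,16)*13=208 best=208 * → r--
[1,13] min(18,7)*12=84 best=208 → r--
[1,12] min(18,19)*11=198 best=208 → l++
[2,12] min(13,19)*10=130 best=208 → l++
[3,12] min(19,19)*9=171 best=208 → r--
[3,11] min(19,2)*8=16 best=208 → r--
[3,10] min(19,14)*7=98 best=208 → r--
[3,9] min(19,5)*6=30 best=208 → r--
[3,8] min(19,3)*5=15 best=208 → r--

r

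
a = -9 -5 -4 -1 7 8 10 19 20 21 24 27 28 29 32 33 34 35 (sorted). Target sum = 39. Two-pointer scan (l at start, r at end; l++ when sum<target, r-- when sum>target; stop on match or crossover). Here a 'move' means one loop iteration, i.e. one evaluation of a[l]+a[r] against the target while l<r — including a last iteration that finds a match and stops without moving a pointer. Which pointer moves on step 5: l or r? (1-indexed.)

r

[1,18] -9+35=26 <39 → l++
[2,18] -5+35=30 <39 → l++
[3,18] -4+35=31 <39 → l++
[4,18] -1+35=34 <39 → l++
[5,18] 7+35=42 >39 → r--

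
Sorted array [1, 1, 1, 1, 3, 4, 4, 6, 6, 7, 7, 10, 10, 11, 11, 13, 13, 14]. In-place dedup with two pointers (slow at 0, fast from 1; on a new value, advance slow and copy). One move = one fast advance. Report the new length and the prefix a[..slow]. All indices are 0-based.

slow=0 fast=1: a[fast]=1=a[slow] dup, fast++
slow=0 fast=2: a[fast]=1=a[slow] dup, fast++
slow=0 fast=3: a[fast]=1=a[slow] dup, fast++
slow=0 fast=4: a[fast]=3≠a[slow]=1 write a[1]=3, slow++,fast++
slow=1 fast=5: a[fast]=4≠a[slow]=3 write a[2]=4, slow++,fast++
slow=2 fast=6: a[fast]=4=a[slow] dup, fast++
slow=2 fast=7: a[fast]=6≠a[slow]=4 write a[3]=6, slow++,fast++
slow=3 fast=8: a[fast]=6=a[slow] dup, fast++
slow=3 fast=9: a[fast]=7≠a[slow]=6 write a[4]=7, slow++,fast++
slow=4 fast=10: a[fast]=7=a[slow] dup, fast++
slow=4 fast=11: a[fast]=10≠a[slow]=7 write a[5]=10, slow++,fast++
slow=5 fast=12: a[fast]=10=a[slow] dup, fast++
slow=5 fast=13: a[fast]=11≠a[slow]=10 write a[6]=11, slow++,fast++
slow=6 fast=14: a[fast]=11=a[slow] dup, fast++
slow=6 fast=15: a[fast]=13≠a[slow]=11 write a[7]=13, slow++,fast++
slow=7 fast=16: a[fast]=13=a[slow] dup, fast++
slow=7 fast=17: a[fast]=14≠a[slow]=13 write a[8]=14, slow++,fast++

length 9; prefix = [1, 3, 4, 6, 7, 10, 11, 13, 14]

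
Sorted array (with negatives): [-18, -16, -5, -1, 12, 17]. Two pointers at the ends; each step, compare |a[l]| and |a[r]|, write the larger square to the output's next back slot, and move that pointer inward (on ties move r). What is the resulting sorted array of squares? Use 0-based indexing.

[1, 25, 144, 256, 289, 324]

l=0 r=5: |-18|>|17| out[5]=324, l++
l=1 r=5: |-16|<=|17| out[4]=289, r--
l=1 r=4: |-16|>|12| out[3]=256, l++
l=2 r=4: |-5|<=|12| out[2]=144, r--
l=2 r=3: |-5|>|-1| out[1]=25, l++
l=3 r=3: |-1|<=|-1| out[0]=1, r--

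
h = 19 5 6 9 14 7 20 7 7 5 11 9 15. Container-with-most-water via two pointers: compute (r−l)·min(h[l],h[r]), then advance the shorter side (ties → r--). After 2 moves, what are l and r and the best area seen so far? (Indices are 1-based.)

[1,13] min(19,15)*12=180 best=180 * → r--
[1,12] min(19,9)*11=99 best=180 → r--

l=1, r=11, best area=180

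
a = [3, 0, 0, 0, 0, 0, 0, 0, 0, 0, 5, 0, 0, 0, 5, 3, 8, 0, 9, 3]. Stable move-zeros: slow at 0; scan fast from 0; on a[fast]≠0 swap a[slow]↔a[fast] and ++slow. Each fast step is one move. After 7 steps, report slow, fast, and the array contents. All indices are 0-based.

(s=0,f=0) a[fast]=3≠0 swap→a[0]=3 → slow++,fast++
(s=1,f=1) a[fast]=0 → fast++
(s=1,f=2) a[fast]=0 → fast++
(s=1,f=3) a[fast]=0 → fast++
(s=1,f=4) a[fast]=0 → fast++
(s=1,f=5) a[fast]=0 → fast++
(s=1,f=6) a[fast]=0 → fast++

slow=1, fast=7, a=[3, 0, 0, 0, 0, 0, 0, 0, 0, 0, 5, 0, 0, 0, 5, 3, 8, 0, 9, 3]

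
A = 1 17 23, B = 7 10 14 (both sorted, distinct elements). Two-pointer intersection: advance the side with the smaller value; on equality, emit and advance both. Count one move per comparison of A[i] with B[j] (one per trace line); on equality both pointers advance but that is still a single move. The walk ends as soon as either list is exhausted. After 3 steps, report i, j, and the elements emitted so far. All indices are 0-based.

[i=0,j=0] 1<7 → i++
[i=1,j=0] 17>7 → j++
[i=1,j=1] 17>10 → j++

i=1, j=2, emitted=[]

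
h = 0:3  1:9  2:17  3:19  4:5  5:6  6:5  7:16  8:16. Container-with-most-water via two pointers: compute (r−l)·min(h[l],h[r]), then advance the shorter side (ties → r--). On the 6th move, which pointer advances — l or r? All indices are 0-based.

r

[0,8] min(3,16)*8=24 best=24 * → l++
[1,8] min(9,16)*7=63 best=63 * → l++
[2,8] min(17,16)*6=96 best=96 * → r--
[2,7] min(17,16)*5=80 best=96 → r--
[2,6] min(17,5)*4=20 best=96 → r--
[2,5] min(17,6)*3=18 best=96 → r--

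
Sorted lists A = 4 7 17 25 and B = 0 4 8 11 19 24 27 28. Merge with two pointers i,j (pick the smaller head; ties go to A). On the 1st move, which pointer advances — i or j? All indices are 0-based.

[i=0,j=0] A[i]=4>B[j]=0 take 0 → j++

j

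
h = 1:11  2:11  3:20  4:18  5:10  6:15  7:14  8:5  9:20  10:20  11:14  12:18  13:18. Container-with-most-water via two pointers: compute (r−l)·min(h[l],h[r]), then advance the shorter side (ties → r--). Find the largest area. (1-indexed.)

[1,13] min(11,18)*12=132 best=132 * → l++
[2,13] min(11,18)*11=121 best=132 → l++
[3,13] min(20,18)*10=180 best=180 * → r--
[3,12] min(20,18)*9=162 best=180 → r--
[3,11] min(20,14)*8=112 best=180 → r--
[3,10] min(20,20)*7=140 best=180 → r--
[3,9] min(20,20)*6=120 best=180 → r--
[3,8] min(20,5)*5=25 best=180 → r--
[3,7] min(20,14)*4=56 best=180 → r--
[3,6] min(20,15)*3=45 best=180 → r--
[3,5] min(20,10)*2=20 best=180 → r--
[3,4] min(20,18)*1=18 best=180 → r--

max area = 180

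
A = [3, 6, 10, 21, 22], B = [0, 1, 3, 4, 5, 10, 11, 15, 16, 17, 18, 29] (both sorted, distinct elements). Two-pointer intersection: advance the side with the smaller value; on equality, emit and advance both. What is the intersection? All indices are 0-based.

intersection = [3, 10]

[i=0,j=0] 3>0 → j++
[i=0,j=1] 3>1 → j++
[i=0,j=2] 3==3 emit → i++,j++
[i=1,j=3] 6>4 → j++
[i=1,j=4] 6>5 → j++
[i=1,j=5] 6<10 → i++
[i=2,j=5] 10==10 emit → i++,j++
[i=3,j=6] 21>11 → j++
[i=3,j=7] 21>15 → j++
[i=3,j=8] 21>16 → j++
[i=3,j=9] 21>17 → j++
[i=3,j=10] 21>18 → j++
[i=3,j=11] 21<29 → i++
[i=4,j=11] 22<29 → i++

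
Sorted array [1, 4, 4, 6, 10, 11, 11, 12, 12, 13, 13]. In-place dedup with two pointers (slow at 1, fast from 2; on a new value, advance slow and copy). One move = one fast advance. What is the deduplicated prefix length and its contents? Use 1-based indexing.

(s=1,f=2) a[fast]=4≠a[slow]=1 write a[2]=4 → slow++,fast++
(s=2,f=3) a[fast]=4=a[slow] dup → fast++
(s=2,f=4) a[fast]=6≠a[slow]=4 write a[3]=6 → slow++,fast++
(s=3,f=5) a[fast]=10≠a[slow]=6 write a[4]=10 → slow++,fast++
(s=4,f=6) a[fast]=11≠a[slow]=10 write a[5]=11 → slow++,fast++
(s=5,f=7) a[fast]=11=a[slow] dup → fast++
(s=5,f=8) a[fast]=12≠a[slow]=11 write a[6]=12 → slow++,fast++
(s=6,f=9) a[fast]=12=a[slow] dup → fast++
(s=6,f=10) a[fast]=13≠a[slow]=12 write a[7]=13 → slow++,fast++
(s=7,f=11) a[fast]=13=a[slow] dup → fast++

length 7; prefix = [1, 4, 6, 10, 11, 12, 13]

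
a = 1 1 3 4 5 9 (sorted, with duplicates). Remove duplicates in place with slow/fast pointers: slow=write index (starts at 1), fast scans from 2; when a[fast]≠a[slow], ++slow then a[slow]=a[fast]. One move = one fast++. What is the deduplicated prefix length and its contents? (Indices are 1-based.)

(s=1,f=2) a[fast]=1=a[slow] dup → fast++
(s=1,f=3) a[fast]=3≠a[slow]=1 write a[2]=3 → slow++,fast++
(s=2,f=4) a[fast]=4≠a[slow]=3 write a[3]=4 → slow++,fast++
(s=3,f=5) a[fast]=5≠a[slow]=4 write a[4]=5 → slow++,fast++
(s=4,f=6) a[fast]=9≠a[slow]=5 write a[5]=9 → slow++,fast++

length 5; prefix = [1, 3, 4, 5, 9]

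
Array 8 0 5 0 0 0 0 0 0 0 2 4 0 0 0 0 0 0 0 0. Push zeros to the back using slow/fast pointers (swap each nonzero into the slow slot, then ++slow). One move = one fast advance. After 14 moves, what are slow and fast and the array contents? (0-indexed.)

slow=0 fast=0: a[fast]=8≠0 swap→a[0]=8, slow++,fast++
slow=1 fast=1: a[fast]=0, fast++
slow=1 fast=2: a[fast]=5≠0 swap→a[1]=5, slow++,fast++
slow=2 fast=3: a[fast]=0, fast++
slow=2 fast=4: a[fast]=0, fast++
slow=2 fast=5: a[fast]=0, fast++
slow=2 fast=6: a[fast]=0, fast++
slow=2 fast=7: a[fast]=0, fast++
slow=2 fast=8: a[fast]=0, fast++
slow=2 fast=9: a[fast]=0, fast++
slow=2 fast=10: a[fast]=2≠0 swap→a[2]=2, slow++,fast++
slow=3 fast=11: a[fast]=4≠0 swap→a[3]=4, slow++,fast++
slow=4 fast=12: a[fast]=0, fast++
slow=4 fast=13: a[fast]=0, fast++

slow=4, fast=14, a=[8, 5, 2, 4, 0, 0, 0, 0, 0, 0, 0, 0, 0, 0, 0, 0, 0, 0, 0, 0]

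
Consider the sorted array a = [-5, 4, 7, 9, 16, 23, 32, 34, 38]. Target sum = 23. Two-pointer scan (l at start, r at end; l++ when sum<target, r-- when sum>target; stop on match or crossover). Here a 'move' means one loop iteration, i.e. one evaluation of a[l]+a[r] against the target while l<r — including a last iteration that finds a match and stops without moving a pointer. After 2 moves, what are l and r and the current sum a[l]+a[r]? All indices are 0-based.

[0,8] -5+38=33 >23 → r--
[0,7] -5+34=29 >23 → r--

l=0, r=6, sum=27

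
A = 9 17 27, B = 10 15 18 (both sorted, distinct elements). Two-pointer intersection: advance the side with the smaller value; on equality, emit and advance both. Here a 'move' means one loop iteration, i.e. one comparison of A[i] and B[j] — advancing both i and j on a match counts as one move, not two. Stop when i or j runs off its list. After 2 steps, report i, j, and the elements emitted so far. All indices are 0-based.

i=1, j=1, emitted=[]

[i=0,j=0] 9<10 → i++
[i=1,j=0] 17>10 → j++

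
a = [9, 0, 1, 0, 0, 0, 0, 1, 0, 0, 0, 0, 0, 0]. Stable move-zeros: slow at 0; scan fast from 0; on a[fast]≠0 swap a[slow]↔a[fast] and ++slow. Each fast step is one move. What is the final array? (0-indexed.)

slow=0 fast=0: a[fast]=9≠0 swap→a[0]=9, slow++,fast++
slow=1 fast=1: a[fast]=0, fast++
slow=1 fast=2: a[fast]=1≠0 swap→a[1]=1, slow++,fast++
slow=2 fast=3: a[fast]=0, fast++
slow=2 fast=4: a[fast]=0, fast++
slow=2 fast=5: a[fast]=0, fast++
slow=2 fast=6: a[fast]=0, fast++
slow=2 fast=7: a[fast]=1≠0 swap→a[2]=1, slow++,fast++
slow=3 fast=8: a[fast]=0, fast++
slow=3 fast=9: a[fast]=0, fast++
slow=3 fast=10: a[fast]=0, fast++
slow=3 fast=11: a[fast]=0, fast++
slow=3 fast=12: a[fast]=0, fast++
slow=3 fast=13: a[fast]=0, fast++

[9, 1, 1, 0, 0, 0, 0, 0, 0, 0, 0, 0, 0, 0]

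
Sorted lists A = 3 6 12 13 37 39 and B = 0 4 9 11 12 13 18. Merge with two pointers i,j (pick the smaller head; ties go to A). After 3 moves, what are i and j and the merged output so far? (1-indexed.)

i=1 j=1: A[i]=3>B[j]=0 take 0, j++
i=1 j=2: A[i]=3<=B[j]=4 take 3, i++
i=2 j=2: A[i]=6>B[j]=4 take 4, j++

i=2, j=3, merged so far=[0, 3, 4]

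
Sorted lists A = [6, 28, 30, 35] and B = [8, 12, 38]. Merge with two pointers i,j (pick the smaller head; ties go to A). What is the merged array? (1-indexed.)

[i=1,j=1] A[i]=6<=B[j]=8 take 6 → i++
[i=2,j=1] A[i]=28>B[j]=8 take 8 → j++
[i=2,j=2] A[i]=28>B[j]=12 take 12 → j++
[i=2,j=3] A[i]=28<=B[j]=38 take 28 → i++
[i=3,j=3] A[i]=30<=B[j]=38 take 30 → i++
[i=4,j=3] A[i]=35<=B[j]=38 take 35 → i++
[i=5,j=3] A done, take B[j]=38 → j++

[6, 8, 12, 28, 30, 35, 38]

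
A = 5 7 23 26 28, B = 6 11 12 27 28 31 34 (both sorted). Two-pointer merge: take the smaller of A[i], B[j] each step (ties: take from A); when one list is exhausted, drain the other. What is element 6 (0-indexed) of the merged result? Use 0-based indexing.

merged[6] = 26

[i=0,j=0] A[i]=5<=B[j]=6 take 5 → i++
[i=1,j=0] A[i]=7>B[j]=6 take 6 → j++
[i=1,j=1] A[i]=7<=B[j]=11 take 7 → i++
[i=2,j=1] A[i]=23>B[j]=11 take 11 → j++
[i=2,j=2] A[i]=23>B[j]=12 take 12 → j++
[i=2,j=3] A[i]=23<=B[j]=27 take 23 → i++
[i=3,j=3] A[i]=26<=B[j]=27 take 26 → i++
[i=4,j=3] A[i]=28>B[j]=27 take 27 → j++
[i=4,j=4] A[i]=28<=B[j]=28 take 28 → i++
[i=5,j=4] A done, take B[j]=28 → j++
[i=5,j=5] A done, take B[j]=31 → j++
[i=5,j=6] A done, take B[j]=34 → j++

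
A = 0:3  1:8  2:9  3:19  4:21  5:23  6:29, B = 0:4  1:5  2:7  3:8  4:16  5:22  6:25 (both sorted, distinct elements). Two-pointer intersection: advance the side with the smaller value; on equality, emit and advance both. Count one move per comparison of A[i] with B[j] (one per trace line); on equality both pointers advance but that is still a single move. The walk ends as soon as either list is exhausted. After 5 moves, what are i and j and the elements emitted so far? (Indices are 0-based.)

i=2, j=4, emitted=[8]

[i=0,j=0] 3<4 → i++
[i=1,j=0] 8>4 → j++
[i=1,j=1] 8>5 → j++
[i=1,j=2] 8>7 → j++
[i=1,j=3] 8==8 emit → i++,j++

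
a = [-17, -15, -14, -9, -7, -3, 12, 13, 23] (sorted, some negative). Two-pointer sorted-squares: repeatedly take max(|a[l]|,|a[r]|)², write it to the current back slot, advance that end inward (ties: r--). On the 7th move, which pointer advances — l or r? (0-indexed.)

l

l=0 r=8: |-17|<=|23| out[8]=529, r--
l=0 r=7: |-17|>|13| out[7]=289, l++
l=1 r=7: |-15|>|13| out[6]=225, l++
l=2 r=7: |-14|>|13| out[5]=196, l++
l=3 r=7: |-9|<=|13| out[4]=169, r--
l=3 r=6: |-9|<=|12| out[3]=144, r--
l=3 r=5: |-9|>|-3| out[2]=81, l++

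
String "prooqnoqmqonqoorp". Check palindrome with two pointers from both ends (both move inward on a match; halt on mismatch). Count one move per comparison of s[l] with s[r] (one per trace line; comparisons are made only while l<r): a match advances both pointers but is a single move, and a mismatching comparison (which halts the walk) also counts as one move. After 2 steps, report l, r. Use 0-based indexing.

l=2, r=14

[0,16] 'p'=='p' → l++,r--
[1,15] 'r'=='r' → l++,r--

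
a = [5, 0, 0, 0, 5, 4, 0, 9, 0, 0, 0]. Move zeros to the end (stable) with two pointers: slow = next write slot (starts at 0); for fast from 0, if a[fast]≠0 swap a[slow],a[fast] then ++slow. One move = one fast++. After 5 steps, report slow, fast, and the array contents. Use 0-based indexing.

slow=0 fast=0: a[fast]=5≠0 swap→a[0]=5, slow++,fast++
slow=1 fast=1: a[fast]=0, fast++
slow=1 fast=2: a[fast]=0, fast++
slow=1 fast=3: a[fast]=0, fast++
slow=1 fast=4: a[fast]=5≠0 swap→a[1]=5, slow++,fast++

slow=2, fast=5, a=[5, 5, 0, 0, 0, 4, 0, 9, 0, 0, 0]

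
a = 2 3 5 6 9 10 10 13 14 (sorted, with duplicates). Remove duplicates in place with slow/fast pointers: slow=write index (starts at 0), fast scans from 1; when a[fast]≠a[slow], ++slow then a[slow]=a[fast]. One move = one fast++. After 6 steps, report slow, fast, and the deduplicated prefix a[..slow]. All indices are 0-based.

slow=0 fast=1: a[fast]=3≠a[slow]=2 write a[1]=3, slow++,fast++
slow=1 fast=2: a[fast]=5≠a[slow]=3 write a[2]=5, slow++,fast++
slow=2 fast=3: a[fast]=6≠a[slow]=5 write a[3]=6, slow++,fast++
slow=3 fast=4: a[fast]=9≠a[slow]=6 write a[4]=9, slow++,fast++
slow=4 fast=5: a[fast]=10≠a[slow]=9 write a[5]=10, slow++,fast++
slow=5 fast=6: a[fast]=10=a[slow] dup, fast++

slow=5, fast=7, prefix=[2, 3, 5, 6, 9, 10]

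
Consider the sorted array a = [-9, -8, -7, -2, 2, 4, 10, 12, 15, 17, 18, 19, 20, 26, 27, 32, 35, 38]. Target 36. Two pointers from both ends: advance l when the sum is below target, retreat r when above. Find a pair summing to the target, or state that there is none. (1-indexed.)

(-2, 38)

[1,18] -9+38=29 <36 → l++
[2,18] -8+38=30 <36 → l++
[3,18] -7+38=31 <36 → l++
[4,18] -2+38=36 → found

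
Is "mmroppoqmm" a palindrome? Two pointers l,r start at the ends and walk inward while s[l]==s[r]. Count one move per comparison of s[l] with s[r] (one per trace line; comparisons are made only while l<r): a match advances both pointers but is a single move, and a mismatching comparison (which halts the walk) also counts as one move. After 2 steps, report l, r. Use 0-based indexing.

[0,9] 'm'=='m' → l++,r--
[1,8] 'm'=='m' → l++,r--

l=2, r=7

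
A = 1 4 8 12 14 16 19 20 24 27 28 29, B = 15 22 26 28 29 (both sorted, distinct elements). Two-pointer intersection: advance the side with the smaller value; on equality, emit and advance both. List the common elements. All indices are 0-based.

i=0 j=0: 1<15, i++
i=1 j=0: 4<15, i++
i=2 j=0: 8<15, i++
i=3 j=0: 12<15, i++
i=4 j=0: 14<15, i++
i=5 j=0: 16>15, j++
i=5 j=1: 16<22, i++
i=6 j=1: 19<22, i++
i=7 j=1: 20<22, i++
i=8 j=1: 24>22, j++
i=8 j=2: 24<26, i++
i=9 j=2: 27>26, j++
i=9 j=3: 27<28, i++
i=10 j=3: 28==28 emit, i++,j++
i=11 j=4: 29==29 emit, i++,j++

intersection = [28, 29]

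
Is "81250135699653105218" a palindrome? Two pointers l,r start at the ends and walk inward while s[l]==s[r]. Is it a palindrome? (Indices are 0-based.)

[0,19] '8'=='8' → l++,r--
[1,18] '1'=='1' → l++,r--
[2,17] '2'=='2' → l++,r--
[3,16] '5'=='5' → l++,r--
[4,15] '0'=='0' → l++,r--
[5,14] '1'=='1' → l++,r--
[6,13] '3'=='3' → l++,r--
[7,12] '5'=='5' → l++,r--
[8,11] '6'=='6' → l++,r--
[9,10] '9'=='9' → l++,r--

palindrome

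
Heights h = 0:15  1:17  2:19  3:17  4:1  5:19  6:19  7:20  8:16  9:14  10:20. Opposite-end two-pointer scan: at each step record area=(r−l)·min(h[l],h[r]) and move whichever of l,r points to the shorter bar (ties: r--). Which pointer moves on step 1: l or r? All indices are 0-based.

[0,10] min(15,20)*10=150 best=150 * → l++

l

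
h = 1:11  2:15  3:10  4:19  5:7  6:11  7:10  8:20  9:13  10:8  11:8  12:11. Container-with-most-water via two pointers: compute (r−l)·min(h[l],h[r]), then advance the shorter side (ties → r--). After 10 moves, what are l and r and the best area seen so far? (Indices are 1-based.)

l=1 r=12: min(11,11)*11=121 best=121 *, r--
l=1 r=11: min(11,8)*10=80 best=121, r--
l=1 r=10: min(11,8)*9=72 best=121, r--
l=1 r=9: min(11,13)*8=88 best=121, l++
l=2 r=9: min(15,13)*7=91 best=121, r--
l=2 r=8: min(15,20)*6=90 best=121, l++
l=3 r=8: min(10,20)*5=50 best=121, l++
l=4 r=8: min(19,20)*4=76 best=121, l++
l=5 r=8: min(7,20)*3=21 best=121, l++
l=6 r=8: min(11,20)*2=22 best=121, l++

l=7, r=8, best area=121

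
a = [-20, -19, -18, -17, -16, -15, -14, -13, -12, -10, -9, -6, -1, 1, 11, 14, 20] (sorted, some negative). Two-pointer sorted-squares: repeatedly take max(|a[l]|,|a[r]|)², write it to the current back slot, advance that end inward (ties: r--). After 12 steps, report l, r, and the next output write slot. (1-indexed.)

[1,17] |-20|<=|20| out[17]=400 → r--
[1,16] |-20|>|14| out[16]=400 → l++
[2,16] |-19|>|14| out[15]=361 → l++
[3,16] |-18|>|14| out[14]=324 → l++
[4,16] |-17|>|14| out[13]=289 → l++
[5,16] |-16|>|14| out[12]=256 → l++
[6,16] |-15|>|14| out[11]=225 → l++
[7,16] |-14|<=|14| out[10]=196 → r--
[7,15] |-14|>|11| out[9]=196 → l++
[8,15] |-13|>|11| out[8]=169 → l++
[9,15] |-12|>|11| out[7]=144 → l++
[10,15] |-10|<=|11| out[6]=121 → r--

l=10, r=14, next write slot=5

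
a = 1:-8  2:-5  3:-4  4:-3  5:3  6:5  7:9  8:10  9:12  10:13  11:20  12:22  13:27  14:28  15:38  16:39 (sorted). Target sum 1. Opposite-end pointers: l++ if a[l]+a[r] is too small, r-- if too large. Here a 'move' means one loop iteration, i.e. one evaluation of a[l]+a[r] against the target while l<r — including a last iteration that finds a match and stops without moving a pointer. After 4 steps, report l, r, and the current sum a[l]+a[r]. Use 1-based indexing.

[1,16] -8+39=31 >1 → r--
[1,15] -8+38=30 >1 → r--
[1,14] -8+28=20 >1 → r--
[1,13] -8+27=19 >1 → r--

l=1, r=12, sum=14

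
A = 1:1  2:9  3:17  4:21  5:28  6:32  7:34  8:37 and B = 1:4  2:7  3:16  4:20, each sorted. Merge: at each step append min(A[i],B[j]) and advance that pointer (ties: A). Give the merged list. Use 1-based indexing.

i=1 j=1: A[i]=1<=B[j]=4 take 1, i++
i=2 j=1: A[i]=9>B[j]=4 take 4, j++
i=2 j=2: A[i]=9>B[j]=7 take 7, j++
i=2 j=3: A[i]=9<=B[j]=16 take 9, i++
i=3 j=3: A[i]=17>B[j]=16 take 16, j++
i=3 j=4: A[i]=17<=B[j]=20 take 17, i++
i=4 j=4: A[i]=21>B[j]=20 take 20, j++
i=4 j=5: B done, take A[i]=21, i++
i=5 j=5: B done, take A[i]=28, i++
i=6 j=5: B done, take A[i]=32, i++
i=7 j=5: B done, take A[i]=34, i++
i=8 j=5: B done, take A[i]=37, i++

[1, 4, 7, 9, 16, 17, 20, 21, 28, 32, 34, 37]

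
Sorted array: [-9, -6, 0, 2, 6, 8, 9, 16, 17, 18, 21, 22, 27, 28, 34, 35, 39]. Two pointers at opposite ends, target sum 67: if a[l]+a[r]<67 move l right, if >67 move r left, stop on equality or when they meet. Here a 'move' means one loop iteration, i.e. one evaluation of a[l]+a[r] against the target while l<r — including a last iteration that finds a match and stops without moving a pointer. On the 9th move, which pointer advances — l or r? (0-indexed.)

l=0 r=16: -9+39=30 <67, l++
l=1 r=16: -6+39=33 <67, l++
l=2 r=16: 0+39=39 <67, l++
l=3 r=16: 2+39=41 <67, l++
l=4 r=16: 6+39=45 <67, l++
l=5 r=16: 8+39=47 <67, l++
l=6 r=16: 9+39=48 <67, l++
l=7 r=16: 16+39=55 <67, l++
l=8 r=16: 17+39=56 <67, l++

l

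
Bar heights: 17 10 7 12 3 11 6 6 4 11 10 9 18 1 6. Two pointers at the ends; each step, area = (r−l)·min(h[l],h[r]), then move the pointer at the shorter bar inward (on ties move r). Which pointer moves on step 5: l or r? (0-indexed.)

[0,14] min(17,6)*14=84 best=84 * → r--
[0,13] min(17,1)*13=13 best=84 → r--
[0,12] min(17,18)*12=204 best=204 * → l++
[1,12] min(10,18)*11=110 best=204 → l++
[2,12] min(7,18)*10=70 best=204 → l++

l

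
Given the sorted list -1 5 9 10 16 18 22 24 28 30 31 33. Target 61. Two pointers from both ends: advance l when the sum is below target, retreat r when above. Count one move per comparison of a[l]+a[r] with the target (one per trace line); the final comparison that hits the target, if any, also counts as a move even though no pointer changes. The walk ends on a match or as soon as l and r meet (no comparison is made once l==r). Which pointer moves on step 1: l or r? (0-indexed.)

[0,11] -1+33=32 <61 → l++

l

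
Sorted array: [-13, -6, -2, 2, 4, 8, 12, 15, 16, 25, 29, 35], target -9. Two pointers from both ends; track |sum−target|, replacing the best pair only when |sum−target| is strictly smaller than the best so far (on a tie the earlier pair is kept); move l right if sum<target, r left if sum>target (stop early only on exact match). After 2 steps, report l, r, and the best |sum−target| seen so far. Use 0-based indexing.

[0,11] -13+35=22 d=31 * → r--
[0,10] -13+29=16 d=25 * → r--

l=0, r=9, best |Δ|=25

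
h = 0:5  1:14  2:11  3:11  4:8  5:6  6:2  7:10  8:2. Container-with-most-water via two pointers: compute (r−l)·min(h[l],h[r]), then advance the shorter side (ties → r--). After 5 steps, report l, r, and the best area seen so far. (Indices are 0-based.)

[0,8] min(5,2)*8=16 best=16 * → r--
[0,7] min(5,10)*7=35 best=35 * → l++
[1,7] min(14,10)*6=60 best=60 * → r--
[1,6] min(14,2)*5=10 best=60 → r--
[1,5] min(14,6)*4=24 best=60 → r--

l=1, r=4, best area=60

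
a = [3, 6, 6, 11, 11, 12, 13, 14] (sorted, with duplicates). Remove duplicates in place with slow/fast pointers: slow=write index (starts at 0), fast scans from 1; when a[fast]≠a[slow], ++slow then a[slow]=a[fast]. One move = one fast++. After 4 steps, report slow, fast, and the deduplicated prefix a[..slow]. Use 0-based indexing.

slow=0 fast=1: a[fast]=6≠a[slow]=3 write a[1]=6, slow++,fast++
slow=1 fast=2: a[fast]=6=a[slow] dup, fast++
slow=1 fast=3: a[fast]=11≠a[slow]=6 write a[2]=11, slow++,fast++
slow=2 fast=4: a[fast]=11=a[slow] dup, fast++

slow=2, fast=5, prefix=[3, 6, 11]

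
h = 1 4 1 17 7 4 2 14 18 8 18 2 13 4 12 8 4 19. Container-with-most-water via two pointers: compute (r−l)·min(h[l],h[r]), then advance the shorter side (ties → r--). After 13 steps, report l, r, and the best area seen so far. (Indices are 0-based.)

l=13, r=17, best area=238

l=0 r=17: min(1,19)*17=17 best=17 *, l++
l=1 r=17: min(4,19)*16=64 best=64 *, l++
l=2 r=17: min(1,19)*15=15 best=64, l++
l=3 r=17: min(17,19)*14=238 best=238 *, l++
l=4 r=17: min(7,19)*13=91 best=238, l++
l=5 r=17: min(4,19)*12=48 best=238, l++
l=6 r=17: min(2,19)*11=22 best=238, l++
l=7 r=17: min(14,19)*10=140 best=238, l++
l=8 r=17: min(18,19)*9=162 best=238, l++
l=9 r=17: min(8,19)*8=64 best=238, l++
l=10 r=17: min(18,19)*7=126 best=238, l++
l=11 r=17: min(2,19)*6=12 best=238, l++
l=12 r=17: min(13,19)*5=65 best=238, l++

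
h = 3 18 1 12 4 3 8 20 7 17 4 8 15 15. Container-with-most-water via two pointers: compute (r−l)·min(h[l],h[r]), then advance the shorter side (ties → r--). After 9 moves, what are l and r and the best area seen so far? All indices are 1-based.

l=4, r=8, best area=180

l=1 r=14: min(3,15)*13=39 best=39 *, l++
l=2 r=14: min(18,15)*12=180 best=180 *, r--
l=2 r=13: min(18,15)*11=165 best=180, r--
l=2 r=12: min(18,8)*10=80 best=180, r--
l=2 r=11: min(18,4)*9=36 best=180, r--
l=2 r=10: min(18,17)*8=136 best=180, r--
l=2 r=9: min(18,7)*7=49 best=180, r--
l=2 r=8: min(18,20)*6=108 best=180, l++
l=3 r=8: min(1,20)*5=5 best=180, l++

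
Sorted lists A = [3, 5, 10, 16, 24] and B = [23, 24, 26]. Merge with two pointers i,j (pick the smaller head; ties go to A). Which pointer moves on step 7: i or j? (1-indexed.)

j

[i=1,j=1] A[i]=3<=B[j]=23 take 3 → i++
[i=2,j=1] A[i]=5<=B[j]=23 take 5 → i++
[i=3,j=1] A[i]=10<=B[j]=23 take 10 → i++
[i=4,j=1] A[i]=16<=B[j]=23 take 16 → i++
[i=5,j=1] A[i]=24>B[j]=23 take 23 → j++
[i=5,j=2] A[i]=24<=B[j]=24 take 24 → i++
[i=6,j=2] A done, take B[j]=24 → j++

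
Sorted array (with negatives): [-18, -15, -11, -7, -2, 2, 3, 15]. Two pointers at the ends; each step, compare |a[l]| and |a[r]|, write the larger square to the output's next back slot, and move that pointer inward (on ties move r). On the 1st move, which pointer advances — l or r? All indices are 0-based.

l

l=0 r=7: |-18|>|15| out[7]=324, l++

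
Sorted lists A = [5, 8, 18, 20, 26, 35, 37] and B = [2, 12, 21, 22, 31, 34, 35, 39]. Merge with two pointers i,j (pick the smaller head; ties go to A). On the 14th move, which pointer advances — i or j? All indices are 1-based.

i=1 j=1: A[i]=5>B[j]=2 take 2, j++
i=1 j=2: A[i]=5<=B[j]=12 take 5, i++
i=2 j=2: A[i]=8<=B[j]=12 take 8, i++
i=3 j=2: A[i]=18>B[j]=12 take 12, j++
i=3 j=3: A[i]=18<=B[j]=21 take 18, i++
i=4 j=3: A[i]=20<=B[j]=21 take 20, i++
i=5 j=3: A[i]=26>B[j]=21 take 21, j++
i=5 j=4: A[i]=26>B[j]=22 take 22, j++
i=5 j=5: A[i]=26<=B[j]=31 take 26, i++
i=6 j=5: A[i]=35>B[j]=31 take 31, j++
i=6 j=6: A[i]=35>B[j]=34 take 34, j++
i=6 j=7: A[i]=35<=B[j]=35 take 35, i++
i=7 j=7: A[i]=37>B[j]=35 take 35, j++
i=7 j=8: A[i]=37<=B[j]=39 take 37, i++

i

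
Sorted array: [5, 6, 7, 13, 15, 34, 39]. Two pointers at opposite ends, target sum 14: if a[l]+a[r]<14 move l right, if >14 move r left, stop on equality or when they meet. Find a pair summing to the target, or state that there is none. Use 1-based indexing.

no pair

[1,7] 5+39=44 >14 → r--
[1,6] 5+34=39 >14 → r--
[1,5] 5+15=20 >14 → r--
[1,4] 5+13=18 >14 → r--
[1,3] 5+7=12 <14 → l++
[2,3] 6+7=13 <14 → l++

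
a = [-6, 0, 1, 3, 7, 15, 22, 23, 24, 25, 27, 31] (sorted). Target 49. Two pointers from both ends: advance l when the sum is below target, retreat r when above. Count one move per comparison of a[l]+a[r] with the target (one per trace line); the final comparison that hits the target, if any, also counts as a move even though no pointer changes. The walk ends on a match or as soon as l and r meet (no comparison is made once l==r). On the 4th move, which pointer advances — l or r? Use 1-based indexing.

[1,12] -6+31=25 <49 → l++
[2,12] 0+31=31 <49 → l++
[3,12] 1+31=32 <49 → l++
[4,12] 3+31=34 <49 → l++

l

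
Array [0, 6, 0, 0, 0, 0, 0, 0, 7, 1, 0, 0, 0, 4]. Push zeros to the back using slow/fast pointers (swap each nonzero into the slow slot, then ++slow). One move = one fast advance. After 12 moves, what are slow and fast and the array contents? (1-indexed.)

slow=4, fast=13, a=[6, 7, 1, 0, 0, 0, 0, 0, 0, 0, 0, 0, 0, 4]

(s=1,f=1) a[fast]=0 → fast++
(s=1,f=2) a[fast]=6≠0 swap→a[1]=6 → slow++,fast++
(s=2,f=3) a[fast]=0 → fast++
(s=2,f=4) a[fast]=0 → fast++
(s=2,f=5) a[fast]=0 → fast++
(s=2,f=6) a[fast]=0 → fast++
(s=2,f=7) a[fast]=0 → fast++
(s=2,f=8) a[fast]=0 → fast++
(s=2,f=9) a[fast]=7≠0 swap→a[2]=7 → slow++,fast++
(s=3,f=10) a[fast]=1≠0 swap→a[3]=1 → slow++,fast++
(s=4,f=11) a[fast]=0 → fast++
(s=4,f=12) a[fast]=0 → fast++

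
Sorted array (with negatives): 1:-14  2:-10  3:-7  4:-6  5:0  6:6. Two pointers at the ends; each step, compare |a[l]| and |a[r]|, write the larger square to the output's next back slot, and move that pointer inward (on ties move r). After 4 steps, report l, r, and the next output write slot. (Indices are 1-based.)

l=1 r=6: |-14|>|6| out[6]=196, l++
l=2 r=6: |-10|>|6| out[5]=100, l++
l=3 r=6: |-7|>|6| out[4]=49, l++
l=4 r=6: |-6|<=|6| out[3]=36, r--

l=4, r=5, next write slot=2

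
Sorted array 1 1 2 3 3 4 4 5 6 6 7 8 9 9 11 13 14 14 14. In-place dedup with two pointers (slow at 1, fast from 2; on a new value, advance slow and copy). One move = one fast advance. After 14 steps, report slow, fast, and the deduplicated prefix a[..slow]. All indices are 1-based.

slow=1 fast=2: a[fast]=1=a[slow] dup, fast++
slow=1 fast=3: a[fast]=2≠a[slow]=1 write a[2]=2, slow++,fast++
slow=2 fast=4: a[fast]=3≠a[slow]=2 write a[3]=3, slow++,fast++
slow=3 fast=5: a[fast]=3=a[slow] dup, fast++
slow=3 fast=6: a[fast]=4≠a[slow]=3 write a[4]=4, slow++,fast++
slow=4 fast=7: a[fast]=4=a[slow] dup, fast++
slow=4 fast=8: a[fast]=5≠a[slow]=4 write a[5]=5, slow++,fast++
slow=5 fast=9: a[fast]=6≠a[slow]=5 write a[6]=6, slow++,fast++
slow=6 fast=10: a[fast]=6=a[slow] dup, fast++
slow=6 fast=11: a[fast]=7≠a[slow]=6 write a[7]=7, slow++,fast++
slow=7 fast=12: a[fast]=8≠a[slow]=7 write a[8]=8, slow++,fast++
slow=8 fast=13: a[fast]=9≠a[slow]=8 write a[9]=9, slow++,fast++
slow=9 fast=14: a[fast]=9=a[slow] dup, fast++
slow=9 fast=15: a[fast]=11≠a[slow]=9 write a[10]=11, slow++,fast++

slow=10, fast=16, prefix=[1, 2, 3, 4, 5, 6, 7, 8, 9, 11]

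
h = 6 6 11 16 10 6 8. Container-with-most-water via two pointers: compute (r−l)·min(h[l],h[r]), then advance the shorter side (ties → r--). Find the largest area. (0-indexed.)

l=0 r=6: min(6,8)*6=36 best=36 *, l++
l=1 r=6: min(6,8)*5=30 best=36, l++
l=2 r=6: min(11,8)*4=32 best=36, r--
l=2 r=5: min(11,6)*3=18 best=36, r--
l=2 r=4: min(11,10)*2=20 best=36, r--
l=2 r=3: min(11,16)*1=11 best=36, l++

max area = 36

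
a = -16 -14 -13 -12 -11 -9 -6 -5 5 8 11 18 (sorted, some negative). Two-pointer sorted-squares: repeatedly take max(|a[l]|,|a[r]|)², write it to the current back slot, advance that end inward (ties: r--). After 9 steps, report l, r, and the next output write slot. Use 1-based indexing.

l=7, r=9, next write slot=3

[1,12] |-16|<=|18| out[12]=324 → r--
[1,11] |-16|>|11| out[11]=256 → l++
[2,11] |-14|>|11| out[10]=196 → l++
[3,11] |-13|>|11| out[9]=169 → l++
[4,11] |-12|>|11| out[8]=144 → l++
[5,11] |-11|<=|11| out[7]=121 → r--
[5,10] |-11|>|8| out[6]=121 → l++
[6,10] |-9|>|8| out[5]=81 → l++
[7,10] |-6|<=|8| out[4]=64 → r--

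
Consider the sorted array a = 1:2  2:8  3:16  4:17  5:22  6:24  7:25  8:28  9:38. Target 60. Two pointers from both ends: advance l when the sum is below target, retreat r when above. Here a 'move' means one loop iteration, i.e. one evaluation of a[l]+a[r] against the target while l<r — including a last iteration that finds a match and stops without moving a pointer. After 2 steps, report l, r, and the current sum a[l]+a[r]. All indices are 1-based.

l=1 r=9: 2+38=40 <60, l++
l=2 r=9: 8+38=46 <60, l++

l=3, r=9, sum=54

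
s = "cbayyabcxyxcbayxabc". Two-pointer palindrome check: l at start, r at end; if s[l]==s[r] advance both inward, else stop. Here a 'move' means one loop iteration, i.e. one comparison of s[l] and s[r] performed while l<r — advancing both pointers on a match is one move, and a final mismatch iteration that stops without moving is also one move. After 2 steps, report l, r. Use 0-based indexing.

l=2, r=16

l=0 r=18: 'c'=='c', l++,r--
l=1 r=17: 'b'=='b', l++,r--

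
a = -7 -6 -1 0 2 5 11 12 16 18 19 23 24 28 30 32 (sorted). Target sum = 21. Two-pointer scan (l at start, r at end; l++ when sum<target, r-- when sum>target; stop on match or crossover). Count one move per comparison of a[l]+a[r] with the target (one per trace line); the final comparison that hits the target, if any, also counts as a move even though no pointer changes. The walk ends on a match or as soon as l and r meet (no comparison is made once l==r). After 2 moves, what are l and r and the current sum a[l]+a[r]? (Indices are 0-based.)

l=0, r=13, sum=21

[0,15] -7+32=25 >21 → r--
[0,14] -7+30=23 >21 → r--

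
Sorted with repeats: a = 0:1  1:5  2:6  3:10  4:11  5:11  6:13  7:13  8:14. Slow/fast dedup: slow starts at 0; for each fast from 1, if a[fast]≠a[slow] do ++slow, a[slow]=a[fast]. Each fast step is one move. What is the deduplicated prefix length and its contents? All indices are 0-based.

(s=0,f=1) a[fast]=5≠a[slow]=1 write a[1]=5 → slow++,fast++
(s=1,f=2) a[fast]=6≠a[slow]=5 write a[2]=6 → slow++,fast++
(s=2,f=3) a[fast]=10≠a[slow]=6 write a[3]=10 → slow++,fast++
(s=3,f=4) a[fast]=11≠a[slow]=10 write a[4]=11 → slow++,fast++
(s=4,f=5) a[fast]=11=a[slow] dup → fast++
(s=4,f=6) a[fast]=13≠a[slow]=11 write a[5]=13 → slow++,fast++
(s=5,f=7) a[fast]=13=a[slow] dup → fast++
(s=5,f=8) a[fast]=14≠a[slow]=13 write a[6]=14 → slow++,fast++

length 7; prefix = [1, 5, 6, 10, 11, 13, 14]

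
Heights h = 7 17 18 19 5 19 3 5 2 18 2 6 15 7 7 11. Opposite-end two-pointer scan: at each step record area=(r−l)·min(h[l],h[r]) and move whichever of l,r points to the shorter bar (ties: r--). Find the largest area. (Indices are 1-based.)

max area = 165

l=1 r=16: min(7,11)*15=105 best=105 *, l++
l=2 r=16: min(17,11)*14=154 best=154 *, r--
l=2 r=15: min(17,7)*13=91 best=154, r--
l=2 r=14: min(17,7)*12=84 best=154, r--
l=2 r=13: min(17,15)*11=165 best=165 *, r--
l=2 r=12: min(17,6)*10=60 best=165, r--
l=2 r=11: min(17,2)*9=18 best=165, r--
l=2 r=10: min(17,18)*8=136 best=165, l++
l=3 r=10: min(18,18)*7=126 best=165, r--
l=3 r=9: min(18,2)*6=12 best=165, r--
l=3 r=8: min(18,5)*5=25 best=165, r--
l=3 r=7: min(18,3)*4=12 best=165, r--
l=3 r=6: min(18,19)*3=54 best=165, l++
l=4 r=6: min(19,19)*2=38 best=165, r--
l=4 r=5: min(19,5)*1=5 best=165, r--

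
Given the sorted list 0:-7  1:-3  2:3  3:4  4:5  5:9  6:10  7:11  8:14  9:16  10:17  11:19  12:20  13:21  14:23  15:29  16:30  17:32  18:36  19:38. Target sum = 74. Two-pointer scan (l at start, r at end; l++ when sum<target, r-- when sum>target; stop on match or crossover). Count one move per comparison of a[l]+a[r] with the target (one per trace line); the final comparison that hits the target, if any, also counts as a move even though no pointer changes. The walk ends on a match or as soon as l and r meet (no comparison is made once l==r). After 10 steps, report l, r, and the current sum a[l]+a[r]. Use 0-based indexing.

l=0 r=19: -7+38=31 <74, l++
l=1 r=19: -3+38=35 <74, l++
l=2 r=19: 3+38=41 <74, l++
l=3 r=19: 4+38=42 <74, l++
l=4 r=19: 5+38=43 <74, l++
l=5 r=19: 9+38=47 <74, l++
l=6 r=19: 10+38=48 <74, l++
l=7 r=19: 11+38=49 <74, l++
l=8 r=19: 14+38=52 <74, l++
l=9 r=19: 16+38=54 <74, l++

l=10, r=19, sum=55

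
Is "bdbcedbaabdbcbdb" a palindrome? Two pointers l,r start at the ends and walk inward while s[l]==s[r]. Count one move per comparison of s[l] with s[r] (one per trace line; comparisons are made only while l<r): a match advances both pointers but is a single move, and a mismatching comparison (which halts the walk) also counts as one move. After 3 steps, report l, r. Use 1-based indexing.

[1,16] 'b'=='b' → l++,r--
[2,15] 'd'=='d' → l++,r--
[3,14] 'b'=='b' → l++,r--

l=4, r=13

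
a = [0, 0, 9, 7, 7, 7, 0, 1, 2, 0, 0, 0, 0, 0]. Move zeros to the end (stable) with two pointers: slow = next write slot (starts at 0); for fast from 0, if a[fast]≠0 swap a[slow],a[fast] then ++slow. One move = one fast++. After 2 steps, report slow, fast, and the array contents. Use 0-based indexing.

slow=0, fast=2, a=[0, 0, 9, 7, 7, 7, 0, 1, 2, 0, 0, 0, 0, 0]

(s=0,f=0) a[fast]=0 → fast++
(s=0,f=1) a[fast]=0 → fast++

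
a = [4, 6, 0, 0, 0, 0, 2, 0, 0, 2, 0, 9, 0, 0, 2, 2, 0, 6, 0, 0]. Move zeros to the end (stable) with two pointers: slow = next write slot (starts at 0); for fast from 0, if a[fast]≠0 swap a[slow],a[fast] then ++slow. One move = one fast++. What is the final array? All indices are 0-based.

slow=0 fast=0: a[fast]=4≠0 swap→a[0]=4, slow++,fast++
slow=1 fast=1: a[fast]=6≠0 swap→a[1]=6, slow++,fast++
slow=2 fast=2: a[fast]=0, fast++
slow=2 fast=3: a[fast]=0, fast++
slow=2 fast=4: a[fast]=0, fast++
slow=2 fast=5: a[fast]=0, fast++
slow=2 fast=6: a[fast]=2≠0 swap→a[2]=2, slow++,fast++
slow=3 fast=7: a[fast]=0, fast++
slow=3 fast=8: a[fast]=0, fast++
slow=3 fast=9: a[fast]=2≠0 swap→a[3]=2, slow++,fast++
slow=4 fast=10: a[fast]=0, fast++
slow=4 fast=11: a[fast]=9≠0 swap→a[4]=9, slow++,fast++
slow=5 fast=12: a[fast]=0, fast++
slow=5 fast=13: a[fast]=0, fast++
slow=5 fast=14: a[fast]=2≠0 swap→a[5]=2, slow++,fast++
slow=6 fast=15: a[fast]=2≠0 swap→a[6]=2, slow++,fast++
slow=7 fast=16: a[fast]=0, fast++
slow=7 fast=17: a[fast]=6≠0 swap→a[7]=6, slow++,fast++
slow=8 fast=18: a[fast]=0, fast++
slow=8 fast=19: a[fast]=0, fast++

[4, 6, 2, 2, 9, 2, 2, 6, 0, 0, 0, 0, 0, 0, 0, 0, 0, 0, 0, 0]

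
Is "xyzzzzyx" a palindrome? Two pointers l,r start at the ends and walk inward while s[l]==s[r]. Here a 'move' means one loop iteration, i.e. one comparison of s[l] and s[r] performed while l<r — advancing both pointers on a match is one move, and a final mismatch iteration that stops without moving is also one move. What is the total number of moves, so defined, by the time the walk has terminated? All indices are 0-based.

4 moves

l=0 r=7: 'x'=='x', l++,r--
l=1 r=6: 'y'=='y', l++,r--
l=2 r=5: 'z'=='z', l++,r--
l=3 r=4: 'z'=='z', l++,r--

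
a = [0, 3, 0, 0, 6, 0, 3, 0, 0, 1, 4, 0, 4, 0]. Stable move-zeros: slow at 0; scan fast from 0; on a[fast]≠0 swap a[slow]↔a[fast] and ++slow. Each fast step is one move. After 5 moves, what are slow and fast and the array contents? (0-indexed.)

slow=0 fast=0: a[fast]=0, fast++
slow=0 fast=1: a[fast]=3≠0 swap→a[0]=3, slow++,fast++
slow=1 fast=2: a[fast]=0, fast++
slow=1 fast=3: a[fast]=0, fast++
slow=1 fast=4: a[fast]=6≠0 swap→a[1]=6, slow++,fast++

slow=2, fast=5, a=[3, 6, 0, 0, 0, 0, 3, 0, 0, 1, 4, 0, 4, 0]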